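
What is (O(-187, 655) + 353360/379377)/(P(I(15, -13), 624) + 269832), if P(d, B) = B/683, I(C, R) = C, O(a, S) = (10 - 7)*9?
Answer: 7237436137/69917618066760 ≈ 0.00010351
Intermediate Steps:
O(a, S) = 27 (O(a, S) = 3*9 = 27)
P(d, B) = B/683 (P(d, B) = B*(1/683) = B/683)
(O(-187, 655) + 353360/379377)/(P(I(15, -13), 624) + 269832) = (27 + 353360/379377)/((1/683)*624 + 269832) = (27 + 353360*(1/379377))/(624/683 + 269832) = (27 + 353360/379377)/(184295880/683) = (10596539/379377)*(683/184295880) = 7237436137/69917618066760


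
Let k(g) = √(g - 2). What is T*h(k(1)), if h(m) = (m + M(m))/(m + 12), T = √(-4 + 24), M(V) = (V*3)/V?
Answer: 2*√5*(3 + I)*(12 - I)/145 ≈ 1.1412 + 0.27758*I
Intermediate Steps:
M(V) = 3 (M(V) = (3*V)/V = 3)
k(g) = √(-2 + g)
T = 2*√5 (T = √20 = 2*√5 ≈ 4.4721)
h(m) = (3 + m)/(12 + m) (h(m) = (m + 3)/(m + 12) = (3 + m)/(12 + m))
T*h(k(1)) = (2*√5)*((3 + √(-2 + 1))/(12 + √(-2 + 1))) = (2*√5)*((3 + √(-1))/(12 + √(-1))) = (2*√5)*((3 + I)/(12 + I)) = (2*√5)*(((12 - I)/145)*(3 + I)) = (2*√5)*((3 + I)*(12 - I)/145) = 2*√5*(3 + I)*(12 - I)/145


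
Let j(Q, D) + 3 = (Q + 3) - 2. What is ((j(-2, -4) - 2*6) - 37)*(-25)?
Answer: 1325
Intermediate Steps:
j(Q, D) = -2 + Q (j(Q, D) = -3 + ((Q + 3) - 2) = -3 + ((3 + Q) - 2) = -3 + (1 + Q) = -2 + Q)
((j(-2, -4) - 2*6) - 37)*(-25) = (((-2 - 2) - 2*6) - 37)*(-25) = ((-4 - 12) - 37)*(-25) = (-16 - 37)*(-25) = -53*(-25) = 1325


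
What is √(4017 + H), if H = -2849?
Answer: 4*√73 ≈ 34.176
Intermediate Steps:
√(4017 + H) = √(4017 - 2849) = √1168 = 4*√73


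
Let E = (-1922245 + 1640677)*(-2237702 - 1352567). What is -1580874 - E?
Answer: -1010906442666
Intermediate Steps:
E = 1010904861792 (E = -281568*(-3590269) = 1010904861792)
-1580874 - E = -1580874 - 1*1010904861792 = -1580874 - 1010904861792 = -1010906442666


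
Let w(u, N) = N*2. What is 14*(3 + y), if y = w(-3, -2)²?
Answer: 266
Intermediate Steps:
w(u, N) = 2*N
y = 16 (y = (2*(-2))² = (-4)² = 16)
14*(3 + y) = 14*(3 + 16) = 14*19 = 266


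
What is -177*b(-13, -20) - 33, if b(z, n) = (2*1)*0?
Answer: -33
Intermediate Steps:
b(z, n) = 0 (b(z, n) = 2*0 = 0)
-177*b(-13, -20) - 33 = -177*0 - 33 = 0 - 33 = -33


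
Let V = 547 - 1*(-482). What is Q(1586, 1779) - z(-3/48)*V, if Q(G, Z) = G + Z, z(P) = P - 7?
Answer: 170117/16 ≈ 10632.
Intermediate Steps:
z(P) = -7 + P
V = 1029 (V = 547 + 482 = 1029)
Q(1586, 1779) - z(-3/48)*V = (1586 + 1779) - (-7 - 3/48)*1029 = 3365 - (-7 - 3*1/48)*1029 = 3365 - (-7 - 1/16)*1029 = 3365 - (-113)*1029/16 = 3365 - 1*(-116277/16) = 3365 + 116277/16 = 170117/16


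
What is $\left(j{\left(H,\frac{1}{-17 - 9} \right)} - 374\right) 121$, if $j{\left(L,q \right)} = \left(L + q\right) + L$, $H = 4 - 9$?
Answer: $- \frac{1208185}{26} \approx -46469.0$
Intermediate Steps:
$H = -5$
$j{\left(L,q \right)} = q + 2 L$
$\left(j{\left(H,\frac{1}{-17 - 9} \right)} - 374\right) 121 = \left(\left(\frac{1}{-17 - 9} + 2 \left(-5\right)\right) - 374\right) 121 = \left(\left(\frac{1}{-26} - 10\right) - 374\right) 121 = \left(\left(- \frac{1}{26} - 10\right) - 374\right) 121 = \left(- \frac{261}{26} - 374\right) 121 = \left(- \frac{9985}{26}\right) 121 = - \frac{1208185}{26}$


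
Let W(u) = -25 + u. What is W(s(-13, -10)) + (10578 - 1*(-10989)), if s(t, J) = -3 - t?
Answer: 21552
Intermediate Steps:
W(s(-13, -10)) + (10578 - 1*(-10989)) = (-25 + (-3 - 1*(-13))) + (10578 - 1*(-10989)) = (-25 + (-3 + 13)) + (10578 + 10989) = (-25 + 10) + 21567 = -15 + 21567 = 21552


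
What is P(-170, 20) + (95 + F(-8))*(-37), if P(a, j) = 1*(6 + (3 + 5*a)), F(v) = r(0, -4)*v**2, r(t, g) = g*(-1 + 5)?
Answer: 33532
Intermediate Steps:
r(t, g) = 4*g (r(t, g) = g*4 = 4*g)
F(v) = -16*v**2 (F(v) = (4*(-4))*v**2 = -16*v**2)
P(a, j) = 9 + 5*a (P(a, j) = 1*(9 + 5*a) = 9 + 5*a)
P(-170, 20) + (95 + F(-8))*(-37) = (9 + 5*(-170)) + (95 - 16*(-8)**2)*(-37) = (9 - 850) + (95 - 16*64)*(-37) = -841 + (95 - 1024)*(-37) = -841 - 929*(-37) = -841 + 34373 = 33532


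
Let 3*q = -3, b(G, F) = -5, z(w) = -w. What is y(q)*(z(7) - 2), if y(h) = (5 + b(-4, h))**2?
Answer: 0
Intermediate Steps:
q = -1 (q = (1/3)*(-3) = -1)
y(h) = 0 (y(h) = (5 - 5)**2 = 0**2 = 0)
y(q)*(z(7) - 2) = 0*(-1*7 - 2) = 0*(-7 - 2) = 0*(-9) = 0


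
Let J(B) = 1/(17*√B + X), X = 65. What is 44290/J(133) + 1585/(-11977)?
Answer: 34479984865/11977 + 752930*√133 ≈ 1.1562e+7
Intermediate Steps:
J(B) = 1/(65 + 17*√B) (J(B) = 1/(17*√B + 65) = 1/(65 + 17*√B))
44290/J(133) + 1585/(-11977) = 44290/(1/(65 + 17*√133)) + 1585/(-11977) = 44290*(65 + 17*√133) + 1585*(-1/11977) = (2878850 + 752930*√133) - 1585/11977 = 34479984865/11977 + 752930*√133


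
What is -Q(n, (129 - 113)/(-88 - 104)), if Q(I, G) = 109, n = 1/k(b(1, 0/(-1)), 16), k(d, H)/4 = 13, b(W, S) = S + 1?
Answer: -109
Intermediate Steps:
b(W, S) = 1 + S
k(d, H) = 52 (k(d, H) = 4*13 = 52)
n = 1/52 ≈ 0.019231
-Q(n, (129 - 113)/(-88 - 104)) = -1*109 = -109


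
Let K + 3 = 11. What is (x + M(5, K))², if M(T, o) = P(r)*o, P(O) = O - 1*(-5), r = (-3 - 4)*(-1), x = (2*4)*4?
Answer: 16384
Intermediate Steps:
K = 8 (K = -3 + 11 = 8)
x = 32 (x = 8*4 = 32)
r = 7 (r = -7*(-1) = 7)
P(O) = 5 + O (P(O) = O + 5 = 5 + O)
M(T, o) = 12*o (M(T, o) = (5 + 7)*o = 12*o)
(x + M(5, K))² = (32 + 12*8)² = (32 + 96)² = 128² = 16384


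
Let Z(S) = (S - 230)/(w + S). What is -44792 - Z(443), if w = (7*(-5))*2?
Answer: -16707629/373 ≈ -44793.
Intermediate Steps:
w = -70 (w = -35*2 = -70)
Z(S) = (-230 + S)/(-70 + S) (Z(S) = (S - 230)/(-70 + S) = (-230 + S)/(-70 + S))
-44792 - Z(443) = -44792 - (-230 + 443)/(-70 + 443) = -44792 - 213/373 = -16707629/373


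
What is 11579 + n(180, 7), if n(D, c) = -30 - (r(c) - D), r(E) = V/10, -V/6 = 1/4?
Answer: 234583/20 ≈ 11729.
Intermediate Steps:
V = -3/2 (V = -6/4 = -6*¼ = -3/2 ≈ -1.5000)
r(E) = -3/20 (r(E) = -3/2/10 = -3/2*⅒ = -3/20)
n(D, c) = -597/20 + D (n(D, c) = -30 - (-3/20 - D) = -30 + (3/20 + D) = -597/20 + D)
11579 + n(180, 7) = 11579 + (-597/20 + 180) = 11579 + 3003/20 = 234583/20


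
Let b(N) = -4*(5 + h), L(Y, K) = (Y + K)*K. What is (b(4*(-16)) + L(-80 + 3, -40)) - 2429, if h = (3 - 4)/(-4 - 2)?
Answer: 6691/3 ≈ 2230.3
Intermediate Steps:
h = ⅙ (h = -1/(-6) = -1*(-⅙) = ⅙ ≈ 0.16667)
L(Y, K) = K*(K + Y) (L(Y, K) = (K + Y)*K = K*(K + Y))
b(N) = -62/3 (b(N) = -4*(5 + ⅙) = -4*31/6 = -62/3)
(b(4*(-16)) + L(-80 + 3, -40)) - 2429 = (-62/3 - 40*(-40 + (-80 + 3))) - 2429 = (-62/3 - 40*(-40 - 77)) - 2429 = (-62/3 - 40*(-117)) - 2429 = (-62/3 + 4680) - 2429 = 13978/3 - 2429 = 6691/3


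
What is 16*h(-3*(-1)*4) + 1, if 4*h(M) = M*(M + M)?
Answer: 1153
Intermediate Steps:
h(M) = M**2/2 (h(M) = (M*(M + M))/4 = (M*(2*M))/4 = (2*M**2)/4 = M**2/2)
16*h(-3*(-1)*4) + 1 = 16*((-3*(-1)*4)**2/2) + 1 = 16*((3*4)**2/2) + 1 = 16*((1/2)*12**2) + 1 = 16*((1/2)*144) + 1 = 16*72 + 1 = 1152 + 1 = 1153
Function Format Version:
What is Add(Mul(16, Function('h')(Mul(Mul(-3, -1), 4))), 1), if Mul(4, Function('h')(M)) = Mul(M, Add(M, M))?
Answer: 1153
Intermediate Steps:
Function('h')(M) = Mul(Rational(1, 2), Pow(M, 2)) (Function('h')(M) = Mul(Rational(1, 4), Mul(M, Add(M, M))) = Mul(Rational(1, 4), Mul(M, Mul(2, M))) = Mul(Rational(1, 4), Mul(2, Pow(M, 2))) = Mul(Rational(1, 2), Pow(M, 2)))
Add(Mul(16, Function('h')(Mul(Mul(-3, -1), 4))), 1) = Add(Mul(16, Mul(Rational(1, 2), Pow(Mul(Mul(-3, -1), 4), 2))), 1) = Add(Mul(16, Mul(Rational(1, 2), Pow(Mul(3, 4), 2))), 1) = Add(Mul(16, Mul(Rational(1, 2), Pow(12, 2))), 1) = Add(Mul(16, Mul(Rational(1, 2), 144)), 1) = Add(Mul(16, 72), 1) = Add(1152, 1) = 1153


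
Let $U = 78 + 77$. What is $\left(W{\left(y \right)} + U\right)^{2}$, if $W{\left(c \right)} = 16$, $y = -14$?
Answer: $29241$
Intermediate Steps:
$U = 155$
$\left(W{\left(y \right)} + U\right)^{2} = \left(16 + 155\right)^{2} = 171^{2} = 29241$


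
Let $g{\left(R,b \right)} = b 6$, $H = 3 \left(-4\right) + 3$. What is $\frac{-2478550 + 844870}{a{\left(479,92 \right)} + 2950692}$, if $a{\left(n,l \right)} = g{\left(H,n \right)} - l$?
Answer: $- \frac{816840}{1476737} \approx -0.55314$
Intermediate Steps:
$H = -9$ ($H = -12 + 3 = -9$)
$g{\left(R,b \right)} = 6 b$
$a{\left(n,l \right)} = - l + 6 n$ ($a{\left(n,l \right)} = 6 n - l = - l + 6 n$)
$\frac{-2478550 + 844870}{a{\left(479,92 \right)} + 2950692} = \frac{-2478550 + 844870}{\left(\left(-1\right) 92 + 6 \cdot 479\right) + 2950692} = - \frac{1633680}{\left(-92 + 2874\right) + 2950692} = - \frac{1633680}{2782 + 2950692} = - \frac{1633680}{2953474} = \left(-1633680\right) \frac{1}{2953474} = - \frac{816840}{1476737}$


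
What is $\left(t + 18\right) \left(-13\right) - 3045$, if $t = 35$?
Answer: $-3734$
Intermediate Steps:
$\left(t + 18\right) \left(-13\right) - 3045 = \left(35 + 18\right) \left(-13\right) - 3045 = 53 \left(-13\right) - 3045 = -689 - 3045 = -3734$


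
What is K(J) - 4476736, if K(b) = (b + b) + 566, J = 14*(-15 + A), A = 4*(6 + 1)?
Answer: -4475806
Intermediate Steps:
A = 28 (A = 4*7 = 28)
J = 182 (J = 14*(-15 + 28) = 14*13 = 182)
K(b) = 566 + 2*b (K(b) = 2*b + 566 = 566 + 2*b)
K(J) - 4476736 = (566 + 2*182) - 4476736 = (566 + 364) - 4476736 = 930 - 4476736 = -4475806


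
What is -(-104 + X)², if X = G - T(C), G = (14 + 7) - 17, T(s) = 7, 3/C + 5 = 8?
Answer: -11449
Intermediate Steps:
C = 1 (C = 3/(-5 + 8) = 3/3 = 3*(⅓) = 1)
G = 4 (G = 21 - 17 = 4)
X = -3 (X = 4 - 1*7 = 4 - 7 = -3)
-(-104 + X)² = -(-104 - 3)² = -1*(-107)² = -1*11449 = -11449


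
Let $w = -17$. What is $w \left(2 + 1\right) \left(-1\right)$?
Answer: $51$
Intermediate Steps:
$w \left(2 + 1\right) \left(-1\right) = - 17 \left(2 + 1\right) \left(-1\right) = - 17 \cdot 3 \left(-1\right) = \left(-17\right) \left(-3\right) = 51$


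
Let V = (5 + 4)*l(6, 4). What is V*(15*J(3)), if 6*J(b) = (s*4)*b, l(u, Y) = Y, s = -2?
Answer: -2160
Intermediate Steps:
J(b) = -4*b/3 (J(b) = ((-2*4)*b)/6 = (-8*b)/6 = -4*b/3)
V = 36 (V = (5 + 4)*4 = 9*4 = 36)
V*(15*J(3)) = 36*(15*(-4/3*3)) = 36*(15*(-4)) = 36*(-60) = -2160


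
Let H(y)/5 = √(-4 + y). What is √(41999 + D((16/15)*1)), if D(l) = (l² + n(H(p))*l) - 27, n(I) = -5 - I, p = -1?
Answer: 2*√(2360689 - 300*I*√5)/15 ≈ 204.86 - 0.029107*I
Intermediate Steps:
H(y) = 5*√(-4 + y)
D(l) = -27 + l² + l*(-5 - 5*I*√5) (D(l) = (l² + (-5 - 5*√(-4 - 1))*l) - 27 = (l² + (-5 - 5*√(-5))*l) - 27 = (l² + (-5 - 5*I*√5)*l) - 27 = (l² + l*(-5 - 5*I*√5)) - 27 = -27 + l² + l*(-5 - 5*I*√5))
√(41999 + D((16/15)*1)) = √(41999 + (-27 + ((16/15)*1)² - 5*(16/15)*1*(1 + I*√5))) = √(41999 + (-27 + (16/15)² - 5*16/15*(1 + I*√5))) = √(41999 + (-27 + 256/225 + (-16/3 - 16*I*√5/3))) = √(41999 + (-7019/225 - 16*I*√5/3)) = √(9442756/225 - 16*I*√5/3)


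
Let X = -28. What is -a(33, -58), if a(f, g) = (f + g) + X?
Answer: 53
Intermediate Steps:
a(f, g) = -28 + f + g (a(f, g) = (f + g) - 28 = -28 + f + g)
-a(33, -58) = -(-28 + 33 - 58) = -1*(-53) = 53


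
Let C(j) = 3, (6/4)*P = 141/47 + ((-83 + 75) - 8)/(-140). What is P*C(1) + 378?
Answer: 13448/35 ≈ 384.23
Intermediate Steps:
P = 218/105 (P = 2*(141/47 + ((-83 + 75) - 8)/(-140))/3 = 2*(141*(1/47) + (-8 - 8)*(-1/140))/3 = 2*(3 - 16*(-1/140))/3 = 2*(3 + 4/35)/3 = (⅔)*(109/35) = 218/105 ≈ 2.0762)
P*C(1) + 378 = (218/105)*3 + 378 = 218/35 + 378 = 13448/35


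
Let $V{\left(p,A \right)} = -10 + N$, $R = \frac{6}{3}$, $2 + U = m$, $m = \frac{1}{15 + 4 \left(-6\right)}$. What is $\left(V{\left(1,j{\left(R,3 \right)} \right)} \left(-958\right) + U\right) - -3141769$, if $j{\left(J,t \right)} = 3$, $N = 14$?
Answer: $\frac{28241414}{9} \approx 3.1379 \cdot 10^{6}$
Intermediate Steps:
$m = - \frac{1}{9}$ ($m = \frac{1}{15 - 24} = \frac{1}{-9} = - \frac{1}{9} \approx -0.11111$)
$U = - \frac{19}{9}$ ($U = -2 - \frac{1}{9} = - \frac{19}{9} \approx -2.1111$)
$R = 2$ ($R = 6 \cdot \frac{1}{3} = 2$)
$V{\left(p,A \right)} = 4$ ($V{\left(p,A \right)} = -10 + 14 = 4$)
$\left(V{\left(1,j{\left(R,3 \right)} \right)} \left(-958\right) + U\right) - -3141769 = \left(4 \left(-958\right) - \frac{19}{9}\right) - -3141769 = \left(-3832 - \frac{19}{9}\right) + 3141769 = - \frac{34507}{9} + 3141769 = \frac{28241414}{9}$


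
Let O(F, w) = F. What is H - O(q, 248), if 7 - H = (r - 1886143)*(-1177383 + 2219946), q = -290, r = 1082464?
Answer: 837885989574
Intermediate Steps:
H = 837885989284 (H = 7 - (1082464 - 1886143)*(-1177383 + 2219946) = 7 - (-803679)*1042563 = 7 - 1*(-837885989277) = 7 + 837885989277 = 837885989284)
H - O(q, 248) = 837885989284 - 1*(-290) = 837885989284 + 290 = 837885989574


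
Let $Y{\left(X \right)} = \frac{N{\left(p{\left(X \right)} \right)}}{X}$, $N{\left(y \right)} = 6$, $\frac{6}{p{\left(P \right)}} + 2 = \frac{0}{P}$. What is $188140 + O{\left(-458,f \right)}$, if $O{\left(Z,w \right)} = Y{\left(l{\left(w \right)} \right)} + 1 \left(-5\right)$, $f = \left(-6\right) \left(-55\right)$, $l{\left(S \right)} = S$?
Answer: $\frac{10347426}{55} \approx 1.8814 \cdot 10^{5}$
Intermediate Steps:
$p{\left(P \right)} = -3$ ($p{\left(P \right)} = \frac{6}{-2 + \frac{0}{P}} = \frac{6}{-2 + 0} = \frac{6}{-2} = 6 \left(- \frac{1}{2}\right) = -3$)
$Y{\left(X \right)} = \frac{6}{X}$
$f = 330$
$O{\left(Z,w \right)} = -5 + \frac{6}{w}$ ($O{\left(Z,w \right)} = \frac{6}{w} + 1 \left(-5\right) = \frac{6}{w} - 5 = -5 + \frac{6}{w}$)
$188140 + O{\left(-458,f \right)} = 188140 - \left(5 - \frac{6}{330}\right) = 188140 + \left(-5 + 6 \cdot \frac{1}{330}\right) = 188140 + \left(-5 + \frac{1}{55}\right) = 188140 - \frac{274}{55} = \frac{10347426}{55}$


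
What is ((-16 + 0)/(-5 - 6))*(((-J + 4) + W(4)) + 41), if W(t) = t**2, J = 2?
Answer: 944/11 ≈ 85.818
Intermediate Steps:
((-16 + 0)/(-5 - 6))*(((-J + 4) + W(4)) + 41) = ((-16 + 0)/(-5 - 6))*(((-1*2 + 4) + 4**2) + 41) = (-16/(-11))*(((-2 + 4) + 16) + 41) = (-16*(-1/11))*((2 + 16) + 41) = 16*(18 + 41)/11 = (16/11)*59 = 944/11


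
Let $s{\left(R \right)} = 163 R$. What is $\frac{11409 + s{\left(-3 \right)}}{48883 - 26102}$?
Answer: $\frac{10920}{22781} \approx 0.47935$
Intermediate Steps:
$\frac{11409 + s{\left(-3 \right)}}{48883 - 26102} = \frac{11409 + 163 \left(-3\right)}{48883 - 26102} = \frac{11409 - 489}{22781} = 10920 \cdot \frac{1}{22781} = \frac{10920}{22781}$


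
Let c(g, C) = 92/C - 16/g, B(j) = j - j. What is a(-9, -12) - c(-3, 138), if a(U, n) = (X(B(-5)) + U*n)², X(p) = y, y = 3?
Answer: 12315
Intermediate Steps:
B(j) = 0
X(p) = 3
c(g, C) = -16/g + 92/C
a(U, n) = (3 + U*n)²
a(-9, -12) - c(-3, 138) = (3 - 9*(-12))² - (-16/(-3) + 92/138) = (3 + 108)² - (-16*(-⅓) + 92*(1/138)) = 111² - (16/3 + ⅔) = 12321 - 1*6 = 12321 - 6 = 12315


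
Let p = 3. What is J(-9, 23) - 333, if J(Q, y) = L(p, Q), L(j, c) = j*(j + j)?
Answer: -315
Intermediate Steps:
L(j, c) = 2*j**2 (L(j, c) = j*(2*j) = 2*j**2)
J(Q, y) = 18 (J(Q, y) = 2*3**2 = 2*9 = 18)
J(-9, 23) - 333 = 18 - 333 = -315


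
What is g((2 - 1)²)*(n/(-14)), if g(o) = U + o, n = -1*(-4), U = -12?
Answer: 22/7 ≈ 3.1429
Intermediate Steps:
n = 4
g(o) = -12 + o
g((2 - 1)²)*(n/(-14)) = (-12 + (2 - 1)²)*(4/(-14)) = (-12 + 1²)*(4*(-1/14)) = (-12 + 1)*(-2/7) = -11*(-2/7) = 22/7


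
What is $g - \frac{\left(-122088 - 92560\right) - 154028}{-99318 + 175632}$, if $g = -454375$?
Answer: $- \frac{825590597}{1817} \approx -4.5437 \cdot 10^{5}$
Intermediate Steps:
$g - \frac{\left(-122088 - 92560\right) - 154028}{-99318 + 175632} = -454375 - \frac{\left(-122088 - 92560\right) - 154028}{-99318 + 175632} = -454375 - \frac{-214648 - 154028}{76314} = -454375 - \left(-368676\right) \frac{1}{76314} = -454375 - - \frac{8778}{1817} = -454375 + \frac{8778}{1817} = - \frac{825590597}{1817}$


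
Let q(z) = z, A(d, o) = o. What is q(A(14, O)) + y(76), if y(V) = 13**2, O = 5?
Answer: 174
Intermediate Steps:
y(V) = 169
q(A(14, O)) + y(76) = 5 + 169 = 174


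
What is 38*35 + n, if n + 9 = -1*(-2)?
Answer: 1323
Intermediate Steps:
n = -7 (n = -9 - 1*(-2) = -9 + 2 = -7)
38*35 + n = 38*35 - 7 = 1330 - 7 = 1323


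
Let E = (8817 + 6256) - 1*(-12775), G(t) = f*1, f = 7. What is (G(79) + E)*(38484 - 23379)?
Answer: 420749775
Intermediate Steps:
G(t) = 7 (G(t) = 7*1 = 7)
E = 27848 (E = 15073 + 12775 = 27848)
(G(79) + E)*(38484 - 23379) = (7 + 27848)*(38484 - 23379) = 27855*15105 = 420749775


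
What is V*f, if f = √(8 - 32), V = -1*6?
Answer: -12*I*√6 ≈ -29.394*I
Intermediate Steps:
V = -6
f = 2*I*√6 (f = √(-24) = 2*I*√6 ≈ 4.899*I)
V*f = -12*I*√6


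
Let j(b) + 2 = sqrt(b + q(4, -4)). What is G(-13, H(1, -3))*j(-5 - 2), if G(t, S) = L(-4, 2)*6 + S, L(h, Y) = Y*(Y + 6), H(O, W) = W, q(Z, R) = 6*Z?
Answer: -186 + 93*sqrt(17) ≈ 197.45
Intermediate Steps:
L(h, Y) = Y*(6 + Y)
G(t, S) = 96 + S (G(t, S) = (2*(6 + 2))*6 + S = (2*8)*6 + S = 16*6 + S = 96 + S)
j(b) = -2 + sqrt(24 + b) (j(b) = -2 + sqrt(b + 6*4) = -2 + sqrt(b + 24) = -2 + sqrt(24 + b))
G(-13, H(1, -3))*j(-5 - 2) = (96 - 3)*(-2 + sqrt(24 + (-5 - 2))) = 93*(-2 + sqrt(24 - 7)) = 93*(-2 + sqrt(17)) = -186 + 93*sqrt(17)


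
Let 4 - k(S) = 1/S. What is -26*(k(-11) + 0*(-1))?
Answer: -1170/11 ≈ -106.36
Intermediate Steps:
k(S) = 4 - 1/S
-26*(k(-11) + 0*(-1)) = -26*((4 - 1/(-11)) + 0*(-1)) = -26*((4 - 1*(-1/11)) + 0) = -26*((4 + 1/11) + 0) = -26*(45/11 + 0) = -26*45/11 = -1170/11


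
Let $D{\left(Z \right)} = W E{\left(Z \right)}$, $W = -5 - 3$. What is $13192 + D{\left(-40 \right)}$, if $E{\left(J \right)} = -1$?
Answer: $13200$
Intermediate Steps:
$W = -8$
$D{\left(Z \right)} = 8$ ($D{\left(Z \right)} = \left(-8\right) \left(-1\right) = 8$)
$13192 + D{\left(-40 \right)} = 13192 + 8 = 13200$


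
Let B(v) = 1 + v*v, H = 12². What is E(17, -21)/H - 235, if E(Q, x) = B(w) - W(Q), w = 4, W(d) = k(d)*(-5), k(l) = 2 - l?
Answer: -16949/72 ≈ -235.40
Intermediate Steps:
W(d) = -10 + 5*d (W(d) = (2 - d)*(-5) = -10 + 5*d)
H = 144
B(v) = 1 + v²
E(Q, x) = 27 - 5*Q (E(Q, x) = (1 + 4²) - (-10 + 5*Q) = (1 + 16) + (10 - 5*Q) = 17 + (10 - 5*Q) = 27 - 5*Q)
E(17, -21)/H - 235 = (27 - 5*17)/144 - 235 = (27 - 85)*(1/144) - 235 = -58*1/144 - 235 = -29/72 - 235 = -16949/72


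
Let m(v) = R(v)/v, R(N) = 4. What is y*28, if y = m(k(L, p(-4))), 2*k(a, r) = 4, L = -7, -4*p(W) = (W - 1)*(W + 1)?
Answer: 56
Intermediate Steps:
p(W) = -(1 + W)*(-1 + W)/4 (p(W) = -(W - 1)*(W + 1)/4 = -(-1 + W)*(1 + W)/4 = -(1 + W)*(-1 + W)/4)
k(a, r) = 2 (k(a, r) = (1/2)*4 = 2)
m(v) = 4/v
y = 2 (y = 4/2 = 4*(1/2) = 2)
y*28 = 2*28 = 56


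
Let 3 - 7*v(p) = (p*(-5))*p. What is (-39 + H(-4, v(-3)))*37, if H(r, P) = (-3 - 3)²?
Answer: -111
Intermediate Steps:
v(p) = 3/7 + 5*p²/7 (v(p) = 3/7 - p*(-5)*p/7 = 3/7 - (-5*p)*p/7 = 3/7 - (-5)*p²/7 = 3/7 + 5*p²/7)
H(r, P) = 36 (H(r, P) = (-6)² = 36)
(-39 + H(-4, v(-3)))*37 = (-39 + 36)*37 = -3*37 = -111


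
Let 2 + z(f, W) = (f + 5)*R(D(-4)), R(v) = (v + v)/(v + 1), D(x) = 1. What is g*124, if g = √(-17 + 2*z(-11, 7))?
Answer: 124*I*√33 ≈ 712.33*I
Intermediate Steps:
R(v) = 2*v/(1 + v) (R(v) = (2*v)/(1 + v) = 2*v/(1 + v))
z(f, W) = 3 + f (z(f, W) = -2 + (f + 5)*(2*1/(1 + 1)) = -2 + (5 + f)*(2*1/2) = -2 + (5 + f)*(2*1*(½)) = -2 + (5 + f)*1 = -2 + (5 + f) = 3 + f)
g = I*√33 (g = √(-17 + 2*(3 - 11)) = √(-17 + 2*(-8)) = √(-17 - 16) = √(-33) = I*√33 ≈ 5.7446*I)
g*124 = (I*√33)*124 = 124*I*√33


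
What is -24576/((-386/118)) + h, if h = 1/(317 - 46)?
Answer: 392945857/52303 ≈ 7512.9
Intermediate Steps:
h = 1/271 ≈ 0.0036900
-24576/((-386/118)) + h = -24576/((-386/118)) + 1/271 = -24576/((-386*1/118)) + 1/271 = -24576/(-193/59) + 1/271 = -24576*(-59)/193 + 1/271 = -96*(-15104/193) + 1/271 = 1449984/193 + 1/271 = 392945857/52303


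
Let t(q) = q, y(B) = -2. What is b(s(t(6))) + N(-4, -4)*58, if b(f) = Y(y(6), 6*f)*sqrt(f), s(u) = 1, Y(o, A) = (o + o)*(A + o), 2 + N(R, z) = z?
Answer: -364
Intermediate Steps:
N(R, z) = -2 + z
Y(o, A) = 2*o*(A + o) (Y(o, A) = (2*o)*(A + o) = 2*o*(A + o))
b(f) = sqrt(f)*(8 - 24*f) (b(f) = (2*(-2)*(6*f - 2))*sqrt(f) = (2*(-2)*(-2 + 6*f))*sqrt(f) = (8 - 24*f)*sqrt(f) = sqrt(f)*(8 - 24*f))
b(s(t(6))) + N(-4, -4)*58 = sqrt(1)*(8 - 24*1) + (-2 - 4)*58 = 1*(8 - 24) - 6*58 = 1*(-16) - 348 = -16 - 348 = -364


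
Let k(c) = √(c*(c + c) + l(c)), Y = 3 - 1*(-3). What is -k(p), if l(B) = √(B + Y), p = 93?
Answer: -√(17298 + 3*√11) ≈ -131.56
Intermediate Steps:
Y = 6 (Y = 3 + 3 = 6)
l(B) = √(6 + B) (l(B) = √(B + 6) = √(6 + B))
k(c) = √(√(6 + c) + 2*c²) (k(c) = √(c*(c + c) + √(6 + c)) = √(c*(2*c) + √(6 + c)) = √(2*c² + √(6 + c)) = √(√(6 + c) + 2*c²))
-k(p) = -√(√(6 + 93) + 2*93²) = -√(√99 + 2*8649) = -√(3*√11 + 17298) = -√(17298 + 3*√11)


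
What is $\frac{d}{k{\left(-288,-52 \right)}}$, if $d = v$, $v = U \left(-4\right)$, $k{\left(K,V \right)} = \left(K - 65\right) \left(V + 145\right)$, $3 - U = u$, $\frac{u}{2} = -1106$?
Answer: $\frac{8860}{32829} \approx 0.26988$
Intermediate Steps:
$u = -2212$ ($u = 2 \left(-1106\right) = -2212$)
$U = 2215$ ($U = 3 - -2212 = 3 + 2212 = 2215$)
$k{\left(K,V \right)} = \left(-65 + K\right) \left(145 + V\right)$
$v = -8860$ ($v = 2215 \left(-4\right) = -8860$)
$d = -8860$
$\frac{d}{k{\left(-288,-52 \right)}} = - \frac{8860}{-9425 - -3380 + 145 \left(-288\right) - -14976} = - \frac{8860}{-9425 + 3380 - 41760 + 14976} = - \frac{8860}{-32829} = \left(-8860\right) \left(- \frac{1}{32829}\right) = \frac{8860}{32829}$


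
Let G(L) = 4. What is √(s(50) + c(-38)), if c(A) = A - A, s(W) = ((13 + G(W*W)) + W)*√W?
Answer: 2^(¼)*√335 ≈ 21.766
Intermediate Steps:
s(W) = √W*(17 + W) (s(W) = ((13 + 4) + W)*√W = (17 + W)*√W = √W*(17 + W))
c(A) = 0
√(s(50) + c(-38)) = √(√50*(17 + 50) + 0) = √((5*√2)*67 + 0) = √(335*√2 + 0) = √(335*√2) = 2^(¼)*√335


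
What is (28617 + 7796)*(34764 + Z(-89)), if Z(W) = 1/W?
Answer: 112661639935/89 ≈ 1.2659e+9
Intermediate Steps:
(28617 + 7796)*(34764 + Z(-89)) = (28617 + 7796)*(34764 + 1/(-89)) = 36413*(34764 - 1/89) = 36413*(3093995/89) = 112661639935/89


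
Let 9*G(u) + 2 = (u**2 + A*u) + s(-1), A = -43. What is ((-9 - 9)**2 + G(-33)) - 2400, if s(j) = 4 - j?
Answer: -1797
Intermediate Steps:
G(u) = 1/3 - 43*u/9 + u**2/9 (G(u) = -2/9 + ((u**2 - 43*u) + (4 - 1*(-1)))/9 = -2/9 + ((u**2 - 43*u) + (4 + 1))/9 = -2/9 + ((u**2 - 43*u) + 5)/9 = -2/9 + (5 + u**2 - 43*u)/9 = -2/9 + (5/9 - 43*u/9 + u**2/9) = 1/3 - 43*u/9 + u**2/9)
((-9 - 9)**2 + G(-33)) - 2400 = ((-9 - 9)**2 + (1/3 - 43/9*(-33) + (1/9)*(-33)**2)) - 2400 = ((-18)**2 + (1/3 + 473/3 + (1/9)*1089)) - 2400 = (324 + (1/3 + 473/3 + 121)) - 2400 = (324 + 279) - 2400 = 603 - 2400 = -1797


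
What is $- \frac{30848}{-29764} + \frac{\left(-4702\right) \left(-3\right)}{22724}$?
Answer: $\frac{140105117}{84544642} \approx 1.6572$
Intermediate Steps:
$- \frac{30848}{-29764} + \frac{\left(-4702\right) \left(-3\right)}{22724} = \left(-30848\right) \left(- \frac{1}{29764}\right) + 14106 \cdot \frac{1}{22724} = \frac{7712}{7441} + \frac{7053}{11362} = \frac{140105117}{84544642}$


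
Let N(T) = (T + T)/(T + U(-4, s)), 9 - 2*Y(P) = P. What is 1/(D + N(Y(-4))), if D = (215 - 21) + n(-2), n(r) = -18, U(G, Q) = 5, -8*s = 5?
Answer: 23/4074 ≈ 0.0056456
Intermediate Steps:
s = -5/8 (s = -⅛*5 = -5/8 ≈ -0.62500)
Y(P) = 9/2 - P/2
N(T) = 2*T/(5 + T) (N(T) = (T + T)/(T + 5) = (2*T)/(5 + T) = 2*T/(5 + T))
D = 176 (D = (215 - 21) - 18 = 194 - 18 = 176)
1/(D + N(Y(-4))) = 1/(176 + 2*(9/2 - ½*(-4))/(5 + (9/2 - ½*(-4)))) = 1/(176 + 2*(9/2 + 2)/(5 + (9/2 + 2))) = 1/(176 + 2*(13/2)/(5 + 13/2)) = 1/(176 + 2*(13/2)/(23/2)) = 1/(176 + 2*(13/2)*(2/23)) = 1/(176 + 26/23) = 1/(4074/23) = 23/4074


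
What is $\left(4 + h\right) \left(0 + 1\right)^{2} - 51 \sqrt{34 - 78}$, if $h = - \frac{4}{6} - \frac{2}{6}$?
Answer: $3 - 102 i \sqrt{11} \approx 3.0 - 338.3 i$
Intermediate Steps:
$h = -1$ ($h = \left(-4\right) \frac{1}{6} - \frac{1}{3} = - \frac{2}{3} - \frac{1}{3} = -1$)
$\left(4 + h\right) \left(0 + 1\right)^{2} - 51 \sqrt{34 - 78} = \left(4 - 1\right) \left(0 + 1\right)^{2} - 51 \sqrt{34 - 78} = 3 \cdot 1^{2} - 51 \sqrt{-44} = 3 \cdot 1 - 51 \cdot 2 i \sqrt{11} = 3 - 102 i \sqrt{11}$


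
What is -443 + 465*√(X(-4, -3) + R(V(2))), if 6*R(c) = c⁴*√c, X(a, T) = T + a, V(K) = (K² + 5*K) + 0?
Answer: -443 + 155*√(-63 + 57624*√14) ≈ 71519.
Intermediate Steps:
V(K) = K² + 5*K
R(c) = c^(9/2)/6 (R(c) = (c⁴*√c)/6 = c^(9/2)/6)
-443 + 465*√(X(-4, -3) + R(V(2))) = -443 + 465*√((-3 - 4) + (2*(5 + 2))^(9/2)/6) = -443 + 465*√(-7 + (2*7)^(9/2)/6) = -443 + 465*√(-7 + 14^(9/2)/6) = -443 + 465*√(-7 + (38416*√14)/6) = -443 + 465*√(-7 + 19208*√14/3)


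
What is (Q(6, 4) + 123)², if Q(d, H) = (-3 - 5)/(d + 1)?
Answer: 727609/49 ≈ 14849.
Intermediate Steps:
Q(d, H) = -8/(1 + d)
(Q(6, 4) + 123)² = (-8/(1 + 6) + 123)² = (-8/7 + 123)² = (853/7)² = 727609/49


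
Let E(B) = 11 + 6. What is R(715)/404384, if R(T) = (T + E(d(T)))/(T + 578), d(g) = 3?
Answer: 61/43572376 ≈ 1.4000e-6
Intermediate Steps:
E(B) = 17
R(T) = (17 + T)/(578 + T) (R(T) = (T + 17)/(T + 578) = (17 + T)/(578 + T))
R(715)/404384 = ((17 + 715)/(578 + 715))/404384 = (732/1293)*(1/404384) = ((1/1293)*732)*(1/404384) = (244/431)*(1/404384) = 61/43572376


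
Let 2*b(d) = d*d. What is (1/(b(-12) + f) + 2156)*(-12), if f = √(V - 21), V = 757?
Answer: -3596235/139 + 3*√46/278 ≈ -25872.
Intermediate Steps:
f = 4*√46 (f = √(757 - 21) = √736 = 4*√46 ≈ 27.129)
b(d) = d²/2 (b(d) = (d*d)/2 = d²/2)
(1/(b(-12) + f) + 2156)*(-12) = (1/((½)*(-12)² + 4*√46) + 2156)*(-12) = (1/((½)*144 + 4*√46) + 2156)*(-12) = (1/(72 + 4*√46) + 2156)*(-12) = (2156 + 1/(72 + 4*√46))*(-12) = -25872 - 12/(72 + 4*√46)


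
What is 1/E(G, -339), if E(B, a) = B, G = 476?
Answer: 1/476 ≈ 0.0021008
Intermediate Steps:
1/E(G, -339) = 1/476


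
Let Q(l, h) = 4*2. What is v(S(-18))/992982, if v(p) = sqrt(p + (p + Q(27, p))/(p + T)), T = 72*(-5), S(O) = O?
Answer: I*sqrt(71337)/62557866 ≈ 4.2695e-6*I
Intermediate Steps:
Q(l, h) = 8
T = -360
v(p) = sqrt(p + (8 + p)/(-360 + p)) (v(p) = sqrt(p + (p + 8)/(p - 360)) = sqrt(p + (8 + p)/(-360 + p)))
v(S(-18))/992982 = sqrt((8 - 18 - 18*(-360 - 18))/(-360 - 18))/992982 = sqrt((8 - 18 - 18*(-378))/(-378))*(1/992982) = sqrt(-(8 - 18 + 6804)/378)*(1/992982) = sqrt(-1/378*6794)*(1/992982) = sqrt(-3397/189)*(1/992982) = (I*sqrt(71337)/63)*(1/992982) = I*sqrt(71337)/62557866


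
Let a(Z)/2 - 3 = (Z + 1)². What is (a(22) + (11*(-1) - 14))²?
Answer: 1079521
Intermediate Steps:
a(Z) = 6 + 2*(1 + Z)² (a(Z) = 6 + 2*(Z + 1)² = 6 + 2*(1 + Z)²)
(a(22) + (11*(-1) - 14))² = ((6 + 2*(1 + 22)²) + (11*(-1) - 14))² = ((6 + 2*23²) + (-11 - 14))² = ((6 + 2*529) - 25)² = ((6 + 1058) - 25)² = (1064 - 25)² = 1039² = 1079521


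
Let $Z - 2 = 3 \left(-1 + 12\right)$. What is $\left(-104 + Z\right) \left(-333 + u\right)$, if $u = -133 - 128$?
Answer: $40986$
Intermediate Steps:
$u = -261$
$Z = 35$ ($Z = 2 + 3 \left(-1 + 12\right) = 2 + 3 \cdot 11 = 2 + 33 = 35$)
$\left(-104 + Z\right) \left(-333 + u\right) = \left(-104 + 35\right) \left(-333 - 261\right) = \left(-69\right) \left(-594\right) = 40986$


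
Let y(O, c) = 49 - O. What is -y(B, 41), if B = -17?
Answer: -66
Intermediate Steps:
-y(B, 41) = -(49 - 1*(-17)) = -(49 + 17) = -1*66 = -66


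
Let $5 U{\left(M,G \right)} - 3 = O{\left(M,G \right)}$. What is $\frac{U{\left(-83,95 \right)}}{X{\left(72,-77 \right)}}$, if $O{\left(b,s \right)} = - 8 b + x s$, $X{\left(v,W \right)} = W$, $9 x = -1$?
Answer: $- \frac{844}{495} \approx -1.7051$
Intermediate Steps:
$x = - \frac{1}{9}$ ($x = \frac{1}{9} \left(-1\right) = - \frac{1}{9} \approx -0.11111$)
$O{\left(b,s \right)} = - 8 b - \frac{s}{9}$
$U{\left(M,G \right)} = \frac{3}{5} - \frac{8 M}{5} - \frac{G}{45}$ ($U{\left(M,G \right)} = \frac{3}{5} + \frac{- 8 M - \frac{G}{9}}{5} = \frac{3}{5} - \left(\frac{G}{45} + \frac{8 M}{5}\right) = \frac{3}{5} - \frac{8 M}{5} - \frac{G}{45}$)
$\frac{U{\left(-83,95 \right)}}{X{\left(72,-77 \right)}} = \frac{\frac{3}{5} - - \frac{664}{5} - \frac{19}{9}}{-77} = \left(\frac{3}{5} + \frac{664}{5} - \frac{19}{9}\right) \left(- \frac{1}{77}\right) = \frac{5908}{45} \left(- \frac{1}{77}\right) = - \frac{844}{495}$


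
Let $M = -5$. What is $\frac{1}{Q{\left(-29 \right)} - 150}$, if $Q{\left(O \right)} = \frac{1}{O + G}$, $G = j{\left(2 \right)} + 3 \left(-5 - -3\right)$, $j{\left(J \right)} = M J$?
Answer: $- \frac{45}{6751} \approx -0.0066657$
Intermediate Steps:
$j{\left(J \right)} = - 5 J$
$G = -16$ ($G = \left(-5\right) 2 + 3 \left(-5 - -3\right) = -10 + 3 \left(-5 + 3\right) = -10 + 3 \left(-2\right) = -10 - 6 = -16$)
$Q{\left(O \right)} = \frac{1}{-16 + O}$ ($Q{\left(O \right)} = \frac{1}{O - 16} = \frac{1}{-16 + O}$)
$\frac{1}{Q{\left(-29 \right)} - 150} = \frac{1}{\frac{1}{-16 - 29} - 150} = \frac{1}{\frac{1}{-45} - 150} = \frac{1}{- \frac{1}{45} - 150} = \frac{1}{- \frac{6751}{45}} = - \frac{45}{6751}$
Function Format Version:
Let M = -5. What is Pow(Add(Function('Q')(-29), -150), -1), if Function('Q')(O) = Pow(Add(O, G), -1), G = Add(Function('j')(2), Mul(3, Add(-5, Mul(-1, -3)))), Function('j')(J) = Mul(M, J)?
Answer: Rational(-45, 6751) ≈ -0.0066657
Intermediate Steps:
Function('j')(J) = Mul(-5, J)
G = -16 (G = Add(Mul(-5, 2), Mul(3, Add(-5, Mul(-1, -3)))) = Add(-10, Mul(3, Add(-5, 3))) = Add(-10, Mul(3, -2)) = Add(-10, -6) = -16)
Function('Q')(O) = Pow(Add(-16, O), -1) (Function('Q')(O) = Pow(Add(O, -16), -1) = Pow(Add(-16, O), -1))
Pow(Add(Function('Q')(-29), -150), -1) = Pow(Add(Pow(Add(-16, -29), -1), -150), -1) = Pow(Add(Pow(-45, -1), -150), -1) = Pow(Add(Rational(-1, 45), -150), -1) = Pow(Rational(-6751, 45), -1) = Rational(-45, 6751)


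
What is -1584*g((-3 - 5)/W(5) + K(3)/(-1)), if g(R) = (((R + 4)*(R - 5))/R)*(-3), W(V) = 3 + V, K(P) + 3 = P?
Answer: 85536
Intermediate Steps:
K(P) = -3 + P
g(R) = -3*(-5 + R)*(4 + R)/R (g(R) = (((4 + R)*(-5 + R))/R)*(-3) = (((-5 + R)*(4 + R))/R)*(-3) = ((-5 + R)*(4 + R)/R)*(-3) = -3*(-5 + R)*(4 + R)/R)
-1584*g((-3 - 5)/W(5) + K(3)/(-1)) = -1584*(3 - 3*((-3 - 5)/(3 + 5) + (-3 + 3)/(-1)) + 60/((-3 - 5)/(3 + 5) + (-3 + 3)/(-1))) = -1584*(3 - 3*(-8/8 + 0*(-1)) + 60/(-8/8 + 0*(-1))) = -1584*(3 - 3*(-8*⅛ + 0) + 60/(-8*⅛ + 0)) = -1584*(3 - 3*(-1 + 0) + 60/(-1 + 0)) = -1584*(3 - 3*(-1) + 60/(-1)) = -1584*(3 + 3 + 60*(-1)) = -1584*(3 + 3 - 60) = -1584*(-54) = 85536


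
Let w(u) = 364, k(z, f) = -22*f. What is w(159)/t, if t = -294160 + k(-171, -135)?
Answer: -182/145595 ≈ -0.0012500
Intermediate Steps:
t = -291190 (t = -294160 - 22*(-135) = -294160 + 2970 = -291190)
w(159)/t = 364/(-291190) = 364*(-1/291190) = -182/145595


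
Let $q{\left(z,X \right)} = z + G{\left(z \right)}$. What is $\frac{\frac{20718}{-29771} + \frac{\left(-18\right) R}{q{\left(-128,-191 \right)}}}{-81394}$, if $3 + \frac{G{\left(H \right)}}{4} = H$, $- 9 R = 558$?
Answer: $\frac{11683143}{394978466162} \approx 2.9579 \cdot 10^{-5}$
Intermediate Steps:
$R = -62$ ($R = \left(- \frac{1}{9}\right) 558 = -62$)
$G{\left(H \right)} = -12 + 4 H$
$q{\left(z,X \right)} = -12 + 5 z$ ($q{\left(z,X \right)} = z + \left(-12 + 4 z\right) = -12 + 5 z$)
$\frac{\frac{20718}{-29771} + \frac{\left(-18\right) R}{q{\left(-128,-191 \right)}}}{-81394} = \frac{\frac{20718}{-29771} + \frac{\left(-18\right) \left(-62\right)}{-12 + 5 \left(-128\right)}}{-81394} = \left(20718 \left(- \frac{1}{29771}\right) + \frac{1116}{-12 - 640}\right) \left(- \frac{1}{81394}\right) = \left(- \frac{20718}{29771} + \frac{1116}{-652}\right) \left(- \frac{1}{81394}\right) = \left(- \frac{20718}{29771} + 1116 \left(- \frac{1}{652}\right)\right) \left(- \frac{1}{81394}\right) = \left(- \frac{20718}{29771} - \frac{279}{163}\right) \left(- \frac{1}{81394}\right) = \left(- \frac{11683143}{4852673}\right) \left(- \frac{1}{81394}\right) = \frac{11683143}{394978466162}$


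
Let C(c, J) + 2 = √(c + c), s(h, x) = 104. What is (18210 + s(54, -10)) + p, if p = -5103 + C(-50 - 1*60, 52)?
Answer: 13209 + 2*I*√55 ≈ 13209.0 + 14.832*I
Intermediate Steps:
C(c, J) = -2 + √2*√c (C(c, J) = -2 + √(c + c) = -2 + √(2*c) = -2 + √2*√c)
p = -5105 + 2*I*√55 (p = -5103 + (-2 + √2*√(-50 - 1*60)) = -5103 + (-2 + √2*√(-50 - 60)) = -5103 + (-2 + √2*√(-110)) = -5103 + (-2 + √2*(I*√110)) = -5103 + (-2 + 2*I*√55) = -5105 + 2*I*√55 ≈ -5105.0 + 14.832*I)
(18210 + s(54, -10)) + p = (18210 + 104) + (-5105 + 2*I*√55) = 18314 + (-5105 + 2*I*√55) = 13209 + 2*I*√55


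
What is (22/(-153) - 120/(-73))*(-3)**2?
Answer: 16754/1241 ≈ 13.500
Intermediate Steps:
(22/(-153) - 120/(-73))*(-3)**2 = (22*(-1/153) - 120*(-1/73))*9 = (-22/153 + 120/73)*9 = (16754/11169)*9 = 16754/1241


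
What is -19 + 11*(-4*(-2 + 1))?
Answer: 25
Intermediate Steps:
-19 + 11*(-4*(-2 + 1)) = -19 + 11*(-4*(-1)) = -19 + 11*4 = -19 + 44 = 25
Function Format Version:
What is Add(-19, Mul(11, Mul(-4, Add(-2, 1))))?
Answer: 25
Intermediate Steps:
Add(-19, Mul(11, Mul(-4, Add(-2, 1)))) = Add(-19, Mul(11, Mul(-4, -1))) = Add(-19, Mul(11, 4)) = Add(-19, 44) = 25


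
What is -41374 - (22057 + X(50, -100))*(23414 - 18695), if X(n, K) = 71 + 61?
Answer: -104751265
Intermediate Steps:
X(n, K) = 132
-41374 - (22057 + X(50, -100))*(23414 - 18695) = -41374 - (22057 + 132)*(23414 - 18695) = -41374 - 22189*4719 = -41374 - 1*104709891 = -41374 - 104709891 = -104751265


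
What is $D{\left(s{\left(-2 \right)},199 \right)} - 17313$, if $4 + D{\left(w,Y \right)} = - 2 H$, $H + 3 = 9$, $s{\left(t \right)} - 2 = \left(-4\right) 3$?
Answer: $-17329$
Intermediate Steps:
$s{\left(t \right)} = -10$ ($s{\left(t \right)} = 2 - 12 = -10$)
$H = 6$ ($H = -3 + 9 = 6$)
$D{\left(w,Y \right)} = -16$ ($D{\left(w,Y \right)} = -4 - 12 = -16$)
$D{\left(s{\left(-2 \right)},199 \right)} - 17313 = -16 - 17313 = -17329$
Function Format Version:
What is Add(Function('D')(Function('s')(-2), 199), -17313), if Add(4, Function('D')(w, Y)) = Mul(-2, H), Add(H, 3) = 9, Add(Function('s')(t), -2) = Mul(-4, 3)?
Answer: -17329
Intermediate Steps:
Function('s')(t) = -10 (Function('s')(t) = Add(2, Mul(-4, 3)) = Add(2, -12) = -10)
H = 6 (H = Add(-3, 9) = 6)
Function('D')(w, Y) = -16 (Function('D')(w, Y) = Add(-4, Mul(-2, 6)) = Add(-4, -12) = -16)
Add(Function('D')(Function('s')(-2), 199), -17313) = Add(-16, -17313) = -17329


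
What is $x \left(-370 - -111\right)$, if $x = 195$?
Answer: $-50505$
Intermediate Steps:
$x \left(-370 - -111\right) = 195 \left(-370 - -111\right) = 195 \left(-370 + \left(-105 + 216\right)\right) = 195 \left(-370 + 111\right) = 195 \left(-259\right) = -50505$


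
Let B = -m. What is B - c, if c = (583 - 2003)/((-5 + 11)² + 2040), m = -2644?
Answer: 1372591/519 ≈ 2644.7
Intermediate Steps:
B = 2644 (B = -1*(-2644) = 2644)
c = -355/519 (c = -1420/(6² + 2040) = -1420/(36 + 2040) = -1420/2076 = -1420*1/2076 = -355/519 ≈ -0.68401)
B - c = 2644 - 1*(-355/519) = 2644 + 355/519 = 1372591/519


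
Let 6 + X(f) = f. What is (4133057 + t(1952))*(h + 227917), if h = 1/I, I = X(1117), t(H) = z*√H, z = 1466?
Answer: 1046555285103916/1111 + 1484857380832*√122/1111 ≈ 9.5676e+11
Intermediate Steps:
X(f) = -6 + f
t(H) = 1466*√H
I = 1111 (I = -6 + 1117 = 1111)
h = 1/1111 ≈ 0.00090009
(4133057 + t(1952))*(h + 227917) = (4133057 + 1466*√1952)*(1/1111 + 227917) = (4133057 + 1466*(4*√122))*(253215788/1111) = (4133057 + 5864*√122)*(253215788/1111) = 1046555285103916/1111 + 1484857380832*√122/1111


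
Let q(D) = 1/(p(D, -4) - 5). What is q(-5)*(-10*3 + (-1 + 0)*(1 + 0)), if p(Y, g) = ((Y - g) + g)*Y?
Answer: -31/20 ≈ -1.5500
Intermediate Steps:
p(Y, g) = Y**2 (p(Y, g) = Y*Y = Y**2)
q(D) = 1/(-5 + D**2) (q(D) = 1/(D**2 - 5) = 1/(-5 + D**2))
q(-5)*(-10*3 + (-1 + 0)*(1 + 0)) = (-10*3 + (-1 + 0)*(1 + 0))/(-5 + (-5)**2) = (-30 - 1*1)/(-5 + 25) = (-30 - 1)/20 = (1/20)*(-31) = -31/20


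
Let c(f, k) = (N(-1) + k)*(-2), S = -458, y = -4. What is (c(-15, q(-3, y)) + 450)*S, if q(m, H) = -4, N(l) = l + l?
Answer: -211596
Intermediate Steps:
N(l) = 2*l
c(f, k) = 4 - 2*k (c(f, k) = (2*(-1) + k)*(-2) = (-2 + k)*(-2) = 4 - 2*k)
(c(-15, q(-3, y)) + 450)*S = ((4 - 2*(-4)) + 450)*(-458) = ((4 + 8) + 450)*(-458) = (12 + 450)*(-458) = 462*(-458) = -211596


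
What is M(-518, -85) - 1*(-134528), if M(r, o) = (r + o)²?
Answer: 498137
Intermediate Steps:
M(r, o) = (o + r)²
M(-518, -85) - 1*(-134528) = (-85 - 518)² - 1*(-134528) = (-603)² + 134528 = 363609 + 134528 = 498137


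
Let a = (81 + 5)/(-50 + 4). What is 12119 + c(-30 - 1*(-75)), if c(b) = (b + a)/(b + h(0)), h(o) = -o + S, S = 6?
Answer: 14216579/1173 ≈ 12120.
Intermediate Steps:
h(o) = 6 - o (h(o) = -o + 6 = 6 - o)
a = -43/23 (a = 86/(-46) = 86*(-1/46) = -43/23 ≈ -1.8696)
c(b) = (-43/23 + b)/(6 + b) (c(b) = (b - 43/23)/(b + (6 - 1*0)) = (-43/23 + b)/(b + (6 + 0)) = (-43/23 + b)/(b + 6) = (-43/23 + b)/(6 + b))
12119 + c(-30 - 1*(-75)) = 12119 + (-43/23 + (-30 - 1*(-75)))/(6 + (-30 - 1*(-75))) = 12119 + (-43/23 + (-30 + 75))/(6 + (-30 + 75)) = 12119 + (-43/23 + 45)/(6 + 45) = 12119 + (992/23)/51 = 12119 + (1/51)*(992/23) = 12119 + 992/1173 = 14216579/1173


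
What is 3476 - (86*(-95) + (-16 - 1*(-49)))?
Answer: 11613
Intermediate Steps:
3476 - (86*(-95) + (-16 - 1*(-49))) = 3476 - (-8170 + (-16 + 49)) = 3476 - (-8170 + 33) = 3476 - 1*(-8137) = 3476 + 8137 = 11613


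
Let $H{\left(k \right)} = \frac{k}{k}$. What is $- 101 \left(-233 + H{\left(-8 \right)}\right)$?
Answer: $23432$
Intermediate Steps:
$H{\left(k \right)} = 1$
$- 101 \left(-233 + H{\left(-8 \right)}\right) = - 101 \left(-233 + 1\right) = \left(-101\right) \left(-232\right) = 23432$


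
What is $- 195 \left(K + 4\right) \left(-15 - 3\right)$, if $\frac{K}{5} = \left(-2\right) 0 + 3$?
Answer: $66690$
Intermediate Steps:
$K = 15$ ($K = 5 \left(\left(-2\right) 0 + 3\right) = 5 \left(0 + 3\right) = 5 \cdot 3 = 15$)
$- 195 \left(K + 4\right) \left(-15 - 3\right) = - 195 \left(15 + 4\right) \left(-15 - 3\right) = - 195 \cdot 19 \left(-18\right) = \left(-195\right) \left(-342\right) = 66690$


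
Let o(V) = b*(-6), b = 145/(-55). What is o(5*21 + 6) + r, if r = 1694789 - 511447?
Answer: 13016936/11 ≈ 1.1834e+6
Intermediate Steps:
b = -29/11 (b = 145*(-1/55) = -29/11 ≈ -2.6364)
r = 1183342
o(V) = 174/11 (o(V) = -29/11*(-6) = 174/11)
o(5*21 + 6) + r = 174/11 + 1183342 = 13016936/11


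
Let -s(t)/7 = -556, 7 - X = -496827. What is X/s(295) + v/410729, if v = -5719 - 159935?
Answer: 101709703309/799278634 ≈ 127.25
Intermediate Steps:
X = 496834 (X = 7 - 1*(-496827) = 7 + 496827 = 496834)
s(t) = 3892 (s(t) = -7*(-556) = 3892)
v = -165654
X/s(295) + v/410729 = 496834/3892 - 165654/410729 = 496834*(1/3892) - 165654*1/410729 = 248417/1946 - 165654/410729 = 101709703309/799278634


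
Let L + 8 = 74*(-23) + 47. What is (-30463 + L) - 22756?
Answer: -54882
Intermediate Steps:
L = -1663 (L = -8 + (74*(-23) + 47) = -8 + (-1702 + 47) = -8 - 1655 = -1663)
(-30463 + L) - 22756 = (-30463 - 1663) - 22756 = -32126 - 22756 = -54882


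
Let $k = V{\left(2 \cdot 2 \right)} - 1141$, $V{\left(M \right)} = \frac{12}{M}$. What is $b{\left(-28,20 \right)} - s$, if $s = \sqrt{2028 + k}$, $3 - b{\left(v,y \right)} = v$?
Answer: $31 - \sqrt{890} \approx 1.1671$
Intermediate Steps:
$k = -1138$ ($k = \frac{12}{2 \cdot 2} - 1141 = \frac{12}{4} - 1141 = 12 \cdot \frac{1}{4} - 1141 = 3 - 1141 = -1138$)
$b{\left(v,y \right)} = 3 - v$
$s = \sqrt{890}$ ($s = \sqrt{2028 - 1138} = \sqrt{890} \approx 29.833$)
$b{\left(-28,20 \right)} - s = \left(3 - -28\right) - \sqrt{890} = \left(3 + 28\right) - \sqrt{890} = 31 - \sqrt{890}$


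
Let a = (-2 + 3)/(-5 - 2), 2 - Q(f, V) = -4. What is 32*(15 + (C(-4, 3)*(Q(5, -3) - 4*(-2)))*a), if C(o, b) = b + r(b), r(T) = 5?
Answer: -32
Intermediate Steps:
Q(f, V) = 6 (Q(f, V) = 2 - 1*(-4) = 2 + 4 = 6)
a = -⅐ (a = 1/(-7) = 1*(-⅐) = -⅐ ≈ -0.14286)
C(o, b) = 5 + b (C(o, b) = b + 5 = 5 + b)
32*(15 + (C(-4, 3)*(Q(5, -3) - 4*(-2)))*a) = 32*(15 + ((5 + 3)*(6 - 4*(-2)))*(-⅐)) = 32*(15 + (8*(6 - 1*(-8)))*(-⅐)) = 32*(15 + (8*(6 + 8))*(-⅐)) = 32*(15 + (8*14)*(-⅐)) = 32*(15 + 112*(-⅐)) = 32*(15 - 16) = 32*(-1) = -32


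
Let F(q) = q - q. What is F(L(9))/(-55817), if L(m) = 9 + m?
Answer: 0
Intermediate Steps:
F(q) = 0
F(L(9))/(-55817) = 0/(-55817) = 0*(-1/55817) = 0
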